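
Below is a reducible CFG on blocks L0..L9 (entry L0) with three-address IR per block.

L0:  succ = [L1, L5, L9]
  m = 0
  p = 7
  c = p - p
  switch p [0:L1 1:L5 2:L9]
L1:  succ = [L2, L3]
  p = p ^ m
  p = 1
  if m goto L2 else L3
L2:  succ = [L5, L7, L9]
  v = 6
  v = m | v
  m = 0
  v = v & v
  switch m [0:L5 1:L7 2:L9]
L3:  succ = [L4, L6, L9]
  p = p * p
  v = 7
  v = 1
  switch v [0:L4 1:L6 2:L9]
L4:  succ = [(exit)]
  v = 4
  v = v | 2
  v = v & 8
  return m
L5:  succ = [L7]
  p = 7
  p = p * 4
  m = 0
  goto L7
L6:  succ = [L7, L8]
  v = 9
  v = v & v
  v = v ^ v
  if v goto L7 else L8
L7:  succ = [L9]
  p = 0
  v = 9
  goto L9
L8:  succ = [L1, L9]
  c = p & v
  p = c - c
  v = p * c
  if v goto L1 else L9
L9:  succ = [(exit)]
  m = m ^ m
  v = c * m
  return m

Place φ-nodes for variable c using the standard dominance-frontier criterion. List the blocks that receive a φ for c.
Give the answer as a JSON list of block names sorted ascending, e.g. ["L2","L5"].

idom tree: L1←L0 L2←L1 L3←L1 L4←L3 L5←L0 L6←L3 L7←L0 L8←L6 L9←L0
Dom∩ at merges:
  L1: preds {L0,L8}: {L0} ∩ {L0,L1,L3,L6,L8} = {L0}; idom=L0
  L5: preds {L0,L2}: {L0} ∩ {L0,L1,L2} = {L0}; idom=L0
  L7: preds {L2,L5,L6}: {L0,L1,L2} ∩ {L0,L5} ∩ {L0,L1,L3,L6} = {L0}; idom=L0
  L9: preds {L0,L2,L3,L7,L8}: {L0} ∩ {L0,L1,L2} ∩ {L0,L1,L3} ∩ {L0,L7} ∩ {L0,L1,L3,L6,L8} = {L0}; idom=L0

DF derivation:
  L1←L0: walk · to L0
  L1←L8: walk L8→L6→L3→L1 to L0
  L5←L0: walk · to L0
  L5←L2: walk L2→L1 to L0
  L7←L2: walk L2→L1 to L0
  L7←L5: walk L5 to L0
  L7←L6: walk L6→L3→L1 to L0
  L9←L0: walk · to L0
  L9←L2: walk L2→L1 to L0
  L9←L3: walk L3→L1 to L0
  L9←L7: walk L7 to L0
  L9←L8: walk L8→L6→L3→L1 to L0
  L0: DF=∅
  L1: DF={L1,L5,L7,L9}
  L2: DF={L5,L7,L9}
  L3: DF={L1,L7,L9}
  L4: DF=∅
  L5: DF={L7}
  L6: DF={L1,L7,L9}
  L7: DF={L9}
  L8: DF={L1,L9}
  L9: DF=∅

φ for c: defs {L0,L8}
  DF⁺ = {L1,L5,L7,L9}

Answer: ["L1", "L5", "L7", "L9"]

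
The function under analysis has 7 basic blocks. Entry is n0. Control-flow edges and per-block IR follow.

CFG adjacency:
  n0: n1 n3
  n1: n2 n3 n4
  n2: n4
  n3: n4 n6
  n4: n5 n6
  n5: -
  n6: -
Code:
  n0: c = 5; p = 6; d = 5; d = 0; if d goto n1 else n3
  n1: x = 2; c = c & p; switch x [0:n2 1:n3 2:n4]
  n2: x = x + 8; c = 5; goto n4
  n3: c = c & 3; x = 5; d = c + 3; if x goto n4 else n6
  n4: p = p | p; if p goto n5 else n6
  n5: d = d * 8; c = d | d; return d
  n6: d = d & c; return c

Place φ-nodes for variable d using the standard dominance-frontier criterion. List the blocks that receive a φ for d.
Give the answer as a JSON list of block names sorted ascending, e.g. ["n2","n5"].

idom tree: n1←n0 n2←n1 n3←n0 n4←n0 n5←n4 n6←n0
Join-block Dom:
  n3: preds {n0,n1}: {n0} ∩ {n0,n1} = {n0}; idom=n0
  n4: preds {n1,n2,n3}: {n0,n1} ∩ {n0,n1,n2} ∩ {n0,n3} = {n0}; idom=n0
  n6: preds {n3,n4}: {n0,n3} ∩ {n0,n4} = {n0}; idom=n0

DF derivation:
  n3←n0: walk · to n0
  n3←n1: walk n1 to n0
  n4←n1: walk n1 to n0
  n4←n2: walk n2→n1 to n0
  n4←n3: walk n3 to n0
  n6←n3: walk n3 to n0
  n6←n4: walk n4 to n0
  n0: DF=∅
  n1: DF={n3,n4}
  n2: DF={n4}
  n3: DF={n4,n6}
  n4: DF={n6}
  n5: DF=∅
  n6: DF=∅

φ for d: defs {n0,n3,n5,n6}
  DF⁺ = {n4,n6}

Answer: ["n4", "n6"]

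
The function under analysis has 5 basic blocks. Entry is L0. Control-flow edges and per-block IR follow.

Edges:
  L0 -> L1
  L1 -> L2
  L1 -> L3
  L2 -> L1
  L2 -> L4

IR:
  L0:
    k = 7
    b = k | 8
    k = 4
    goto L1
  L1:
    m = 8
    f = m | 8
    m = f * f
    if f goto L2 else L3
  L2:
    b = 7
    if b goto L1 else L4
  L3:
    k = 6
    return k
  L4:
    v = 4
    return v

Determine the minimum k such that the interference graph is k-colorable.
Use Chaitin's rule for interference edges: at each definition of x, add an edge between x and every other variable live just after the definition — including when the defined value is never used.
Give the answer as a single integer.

Per-block:
  L0: def={b,k} ue=∅
  L1: def={f,m} ue=∅
  L2: def={b} ue=∅
  L3: def={k} ue=∅
  L4: def={v} ue=∅

Live sets:
  live L0: ∅→∅
  live L1: ∅→∅
  live L2: ∅→∅
  live L3: ∅→∅
  live L4: ∅→∅

Interference:
  b — ∅
  f — {m}
  k — ∅
  m — {f}
  v — ∅

Chromatic number:
  {f,m} pairwise interfere (2-clique) ⇒ χ ≥ 2
  2-colouring: r0={b,f,k,v}  r1={m}
  χ = 2

Answer: 2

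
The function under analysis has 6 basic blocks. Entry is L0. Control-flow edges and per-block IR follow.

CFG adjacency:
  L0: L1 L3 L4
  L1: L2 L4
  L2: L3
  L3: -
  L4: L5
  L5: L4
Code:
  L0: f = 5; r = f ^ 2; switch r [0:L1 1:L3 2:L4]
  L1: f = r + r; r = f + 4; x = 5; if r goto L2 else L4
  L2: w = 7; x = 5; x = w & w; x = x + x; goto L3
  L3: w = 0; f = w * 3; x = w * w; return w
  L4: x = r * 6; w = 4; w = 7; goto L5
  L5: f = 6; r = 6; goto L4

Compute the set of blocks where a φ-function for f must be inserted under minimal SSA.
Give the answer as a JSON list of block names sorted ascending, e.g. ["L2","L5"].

idom tree: L1←L0 L2←L1 L3←L0 L4←L0 L5←L4
Join-block Dom:
  L3: preds {L0,L2}: {L0} ∩ {L0,L1,L2} = {L0}; idom=L0
  L4: preds {L0,L1,L5}: {L0} ∩ {L0,L1} ∩ {L0,L4,L5} = {L0}; idom=L0

DF walk-up:
  L3←L0: walk · to L0
  L3←L2: walk L2→L1 to L0
  L4←L0: walk · to L0
  L4←L1: walk L1 to L0
  L4←L5: walk L5→L4 to L0
  L0 → ∅
  L1 → {L3,L4}
  L2 → {L3}
  L3 → ∅
  L4 → {L4}
  L5 → {L4}

φ for f: defs {L0,L1,L3,L5}
  DF⁺ = {L3,L4}

Answer: ["L3", "L4"]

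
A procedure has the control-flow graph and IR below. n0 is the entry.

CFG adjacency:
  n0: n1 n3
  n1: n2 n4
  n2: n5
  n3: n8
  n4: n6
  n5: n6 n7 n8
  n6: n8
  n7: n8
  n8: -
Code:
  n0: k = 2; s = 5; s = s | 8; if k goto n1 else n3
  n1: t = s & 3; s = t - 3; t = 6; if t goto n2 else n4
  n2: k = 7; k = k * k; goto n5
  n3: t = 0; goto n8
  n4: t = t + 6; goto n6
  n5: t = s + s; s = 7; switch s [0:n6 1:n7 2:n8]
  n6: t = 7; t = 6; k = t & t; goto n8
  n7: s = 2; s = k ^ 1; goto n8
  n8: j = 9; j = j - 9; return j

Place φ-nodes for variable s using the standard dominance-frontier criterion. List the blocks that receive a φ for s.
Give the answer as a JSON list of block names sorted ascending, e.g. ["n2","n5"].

idom tree: n1←n0 n2←n1 n3←n0 n4←n1 n5←n2 n6←n1 n7←n5 n8←n0
Dom at joins:
  n6: preds {n4,n5}: {n0,n1,n4} ∩ {n0,n1,n2,n5} = {n0,n1}; idom=n1
  n8: preds {n3,n5,n6,n7}: {n0,n3} ∩ {n0,n1,n2,n5} ∩ {n0,n1,n6} ∩ {n0,n1,n2,n5,n7} = {n0}; idom=n0

DF derivation:
  n6←n4: walk n4 to n1
  n6←n5: walk n5→n2 to n1
  n8←n3: walk n3 to n0
  n8←n5: walk n5→n2→n1 to n0
  n8←n6: walk n6→n1 to n0
  n8←n7: walk n7→n5→n2→n1 to n0
  n0: DF=∅
  n1: DF={n8}
  n2: DF={n6,n8}
  n3: DF={n8}
  n4: DF={n6}
  n5: DF={n6,n8}
  n6: DF={n8}
  n7: DF={n8}
  n8: DF=∅

φ for s: defs {n0,n1,n5,n7}
  DF⁺ = {n6,n8}

Answer: ["n6", "n8"]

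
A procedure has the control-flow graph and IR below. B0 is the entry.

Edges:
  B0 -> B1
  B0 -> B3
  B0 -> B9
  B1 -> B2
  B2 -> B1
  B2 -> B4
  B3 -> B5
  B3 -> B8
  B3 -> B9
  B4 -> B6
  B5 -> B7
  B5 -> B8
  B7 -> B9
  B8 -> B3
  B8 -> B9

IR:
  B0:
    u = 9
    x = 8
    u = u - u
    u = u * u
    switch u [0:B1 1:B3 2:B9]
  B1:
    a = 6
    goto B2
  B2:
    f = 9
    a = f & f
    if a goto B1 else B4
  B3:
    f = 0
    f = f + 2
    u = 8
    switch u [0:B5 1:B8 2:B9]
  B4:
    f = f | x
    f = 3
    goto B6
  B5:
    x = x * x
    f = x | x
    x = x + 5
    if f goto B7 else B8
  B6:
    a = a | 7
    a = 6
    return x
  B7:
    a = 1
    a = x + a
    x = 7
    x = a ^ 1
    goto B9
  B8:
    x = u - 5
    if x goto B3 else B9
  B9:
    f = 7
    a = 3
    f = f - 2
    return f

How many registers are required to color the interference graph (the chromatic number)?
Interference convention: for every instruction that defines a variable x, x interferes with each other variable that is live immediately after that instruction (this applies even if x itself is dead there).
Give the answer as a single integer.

def/use:
  B0 def {u,x} use ∅
  B1 def {a} use ∅
  B2 def {a,f} use ∅
  B3 def {f,u} use ∅
  B4 def {f} use {f,x}
  B5 def {f,x} use {x}
  B6 def {a} use {a,x}
  B7 def {a,x} use {x}
  B8 def {x} use {u}
  B9 def {a,f} use ∅

Liveness:
  B0: in=∅ out={x}
  B1: in={x} out={x}
  B2: in={x} out={a,f,x}
  B3: in={x} out={u,x}
  B4: in={a,f,x} out={a,x}
  B5: in={u,x} out={u,x}
  B6: in={a,x} out=∅
  B7: in={x} out=∅
  B8: in={u} out={x}
  B9: in=∅ out=∅

Conflict graph:
  a: {f,x}
  f: {a,u,x}
  u: {f,x}
  x: {a,f,u}

Colouring:
  {a,f,x} pairwise interfere (3-clique) ⇒ χ ≥ 3
  3-colouring: c0={f}  c1={x}  c2={a,u}
  χ = 3

Answer: 3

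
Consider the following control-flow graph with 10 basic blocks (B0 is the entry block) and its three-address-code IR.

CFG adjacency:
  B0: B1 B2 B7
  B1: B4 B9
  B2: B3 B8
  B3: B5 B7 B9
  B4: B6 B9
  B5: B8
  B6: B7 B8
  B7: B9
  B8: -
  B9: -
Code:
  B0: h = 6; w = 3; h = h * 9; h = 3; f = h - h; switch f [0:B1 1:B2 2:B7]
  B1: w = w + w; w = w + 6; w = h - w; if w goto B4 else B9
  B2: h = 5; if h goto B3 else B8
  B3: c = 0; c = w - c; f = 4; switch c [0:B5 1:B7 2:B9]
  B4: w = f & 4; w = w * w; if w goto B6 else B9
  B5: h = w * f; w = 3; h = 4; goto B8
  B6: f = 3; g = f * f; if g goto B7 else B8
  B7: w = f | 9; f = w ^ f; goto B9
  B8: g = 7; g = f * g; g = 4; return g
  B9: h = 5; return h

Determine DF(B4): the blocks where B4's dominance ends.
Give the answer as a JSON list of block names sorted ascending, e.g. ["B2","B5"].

Answer: ["B7", "B8", "B9"]

Derivation:
idom tree: B1←B0 B2←B0 B3←B2 B4←B1 B5←B3 B6←B4 B7←B0 B8←B0 B9←B0
Join-block Dom:
  B7: preds {B0,B3,B6}: {B0} ∩ {B0,B2,B3} ∩ {B0,B1,B4,B6} = {B0}; idom=B0
  B8: preds {B2,B5,B6}: {B0,B2} ∩ {B0,B2,B3,B5} ∩ {B0,B1,B4,B6} = {B0}; idom=B0
  B9: preds {B1,B3,B4,B7}: {B0,B1} ∩ {B0,B2,B3} ∩ {B0,B1,B4} ∩ {B0,B7} = {B0}; idom=B0

Frontier:
  B7←B0: walk · to B0
  B7←B3: walk B3→B2 to B0
  B7←B6: walk B6→B4→B1 to B0
  B8←B2: walk B2 to B0
  B8←B5: walk B5→B3→B2 to B0
  B8←B6: walk B6→B4→B1 to B0
  B9←B1: walk B1 to B0
  B9←B3: walk B3→B2 to B0
  B9←B4: walk B4→B1 to B0
  B9←B7: walk B7 to B0
  B0: DF=∅
  B1: DF={B7,B8,B9}
  B2: DF={B7,B8,B9}
  B3: DF={B7,B8,B9}
  B4: DF={B7,B8,B9}
  B5: DF={B8}
  B6: DF={B7,B8}
  B7: DF={B9}
  B8: DF=∅
  B9: DF=∅

DF(B4) = ["B7", "B8", "B9"]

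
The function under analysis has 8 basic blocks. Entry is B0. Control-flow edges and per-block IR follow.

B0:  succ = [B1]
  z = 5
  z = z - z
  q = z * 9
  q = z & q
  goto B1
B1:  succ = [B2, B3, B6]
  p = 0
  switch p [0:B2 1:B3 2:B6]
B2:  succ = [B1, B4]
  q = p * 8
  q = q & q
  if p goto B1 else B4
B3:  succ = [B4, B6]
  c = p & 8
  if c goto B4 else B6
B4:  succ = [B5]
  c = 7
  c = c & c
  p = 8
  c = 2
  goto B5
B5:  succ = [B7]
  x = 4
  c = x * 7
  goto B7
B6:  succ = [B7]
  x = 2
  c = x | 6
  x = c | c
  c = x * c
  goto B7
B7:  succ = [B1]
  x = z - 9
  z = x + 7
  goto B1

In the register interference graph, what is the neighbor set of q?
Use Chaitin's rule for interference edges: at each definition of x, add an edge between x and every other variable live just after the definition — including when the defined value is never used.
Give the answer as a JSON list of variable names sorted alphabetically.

Answer: ["p", "z"]

Working:
Block summaries:
  B0: {q,z} / ∅
  B1: {p} / ∅
  B2: {q} / {p}
  B3: {c} / {p}
  B4: {c,p} / ∅
  B5: {c,x} / ∅
  B6: {c,x} / ∅
  B7: {x,z} / {z}

Backward fixpoint:
  B0: in=∅ out={z}
  B1: in={z} out={p,z}
  B2: in={p,z} out={z}
  B3: in={p,z} out={z}
  B4: in={z} out={z}
  B5: in={z} out={z}
  B6: in={z} out={z}
  B7: in={z} out={z}

Interfere edges:
  c: {x,z}
  p: {q,z}
  q: {p,z}
  x: {c,z}
  z: {c,p,q,x}

N(q) = ["p", "z"]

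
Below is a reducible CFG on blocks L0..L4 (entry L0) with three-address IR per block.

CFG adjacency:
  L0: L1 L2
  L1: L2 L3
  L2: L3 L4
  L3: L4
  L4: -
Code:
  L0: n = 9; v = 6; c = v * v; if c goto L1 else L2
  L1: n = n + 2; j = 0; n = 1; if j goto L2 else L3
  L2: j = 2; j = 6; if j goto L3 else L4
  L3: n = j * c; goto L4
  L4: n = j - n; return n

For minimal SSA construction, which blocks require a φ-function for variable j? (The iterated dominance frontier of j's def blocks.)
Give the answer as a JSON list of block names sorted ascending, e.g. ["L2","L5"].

Answer: ["L2", "L3", "L4"]

Working:
idom tree: L1←L0 L2←L0 L3←L0 L4←L0
Dom at joins:
  L2: preds {L0,L1}: {L0} ∩ {L0,L1} = {L0}; idom=L0
  L3: preds {L1,L2}: {L0,L1} ∩ {L0,L2} = {L0}; idom=L0
  L4: preds {L2,L3}: {L0,L2} ∩ {L0,L3} = {L0}; idom=L0

Frontier:
  join L2 pred L0: · stop@L0
  join L2 pred L1: L1 stop@L0
  join L3 pred L1: L1 stop@L0
  join L3 pred L2: L2 stop@L0
  join L4 pred L2: L2 stop@L0
  join L4 pred L3: L3 stop@L0
  L0 → ∅
  L1 → {L2,L3}
  L2 → {L3,L4}
  L3 → {L4}
  L4 → ∅

φ for j: defs {L1,L2}
  DF⁺ = {L2,L3,L4}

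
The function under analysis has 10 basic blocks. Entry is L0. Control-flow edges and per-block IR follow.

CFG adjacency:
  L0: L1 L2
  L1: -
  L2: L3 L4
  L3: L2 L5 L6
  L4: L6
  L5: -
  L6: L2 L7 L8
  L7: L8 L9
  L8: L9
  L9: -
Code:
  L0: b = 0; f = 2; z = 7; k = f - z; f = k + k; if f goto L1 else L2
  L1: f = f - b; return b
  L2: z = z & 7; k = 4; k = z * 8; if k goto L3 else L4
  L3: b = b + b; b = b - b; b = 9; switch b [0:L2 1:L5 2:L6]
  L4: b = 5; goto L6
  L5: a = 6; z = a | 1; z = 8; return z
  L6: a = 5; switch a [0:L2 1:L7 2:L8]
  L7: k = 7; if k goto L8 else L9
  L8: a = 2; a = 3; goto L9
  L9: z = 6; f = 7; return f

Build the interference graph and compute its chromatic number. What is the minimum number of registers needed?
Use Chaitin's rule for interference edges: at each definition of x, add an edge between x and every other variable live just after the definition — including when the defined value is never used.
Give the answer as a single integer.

Answer: 3

Derivation:
Block summaries:
  L0 def {b,f,k,z} use ∅
  L1 def {f} use {b,f}
  L2 def {k,z} use {z}
  L3 def {b} use {b}
  L4 def {b} use ∅
  L5 def {a,z} use ∅
  L6 def {a} use ∅
  L7 def {k} use ∅
  L8 def {a} use ∅
  L9 def {f,z} use ∅

Backward fixpoint:
  live L0: ∅→{b,f,z}
  live L1: {b,f}→∅
  live L2: {b,z}→{b,z}
  live L3: {b,z}→{b,z}
  live L4: {z}→{b,z}
  live L5: ∅→∅
  live L6: {b,z}→{b,z}
  live L7: ∅→∅
  live L8: ∅→∅
  live L9: ∅→∅

Interference:
  a↔{b,z}
  b↔{a,f,k,z}
  f↔{b,z}
  k↔{b,z}
  z↔{a,b,f,k}

Registers:
  {a,b,z} pairwise interfere (3-clique) ⇒ χ ≥ 3
  assign a→r2 b→r0 f→r2 k→r2 z→r1 — no edge inside a register ⇒ χ ≤ 3
  χ = 3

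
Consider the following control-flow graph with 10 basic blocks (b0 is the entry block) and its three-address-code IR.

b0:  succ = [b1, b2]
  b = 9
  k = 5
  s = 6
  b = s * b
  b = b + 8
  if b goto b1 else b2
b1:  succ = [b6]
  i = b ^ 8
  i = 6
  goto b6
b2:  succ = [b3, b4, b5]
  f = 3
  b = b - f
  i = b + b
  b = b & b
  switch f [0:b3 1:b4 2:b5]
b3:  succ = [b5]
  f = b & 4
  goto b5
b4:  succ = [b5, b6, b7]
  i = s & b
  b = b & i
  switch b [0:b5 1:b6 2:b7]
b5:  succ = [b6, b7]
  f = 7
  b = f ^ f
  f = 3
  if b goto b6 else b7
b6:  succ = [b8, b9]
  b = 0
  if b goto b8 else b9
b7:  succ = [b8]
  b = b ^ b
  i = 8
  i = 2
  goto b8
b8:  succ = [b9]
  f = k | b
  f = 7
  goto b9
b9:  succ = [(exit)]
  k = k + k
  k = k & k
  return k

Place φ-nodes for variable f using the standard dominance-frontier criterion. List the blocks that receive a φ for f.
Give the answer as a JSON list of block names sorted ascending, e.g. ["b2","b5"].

idom tree: b1←b0 b2←b0 b3←b2 b4←b2 b5←b2 b6←b0 b7←b2 b8←b0 b9←b0
Join-block Dom:
  b5: preds {b2,b3,b4}: {b0,b2} ∩ {b0,b2,b3} ∩ {b0,b2,b4} = {b0,b2}; idom=b2
  b6: preds {b1,b4,b5}: {b0,b1} ∩ {b0,b2,b4} ∩ {b0,b2,b5} = {b0}; idom=b0
  b7: preds {b4,b5}: {b0,b2,b4} ∩ {b0,b2,b5} = {b0,b2}; idom=b2
  b8: preds {b6,b7}: {b0,b6} ∩ {b0,b2,b7} = {b0}; idom=b0
  b9: preds {b6,b8}: {b0,b6} ∩ {b0,b8} = {b0}; idom=b0

DF walk-up:
  join b5 pred b2: · stop@b2
  join b5 pred b3: b3 stop@b2
  join b5 pred b4: b4 stop@b2
  join b6 pred b1: b1 stop@b0
  join b6 pred b4: b4→b2 stop@b0
  join b6 pred b5: b5→b2 stop@b0
  join b7 pred b4: b4 stop@b2
  join b7 pred b5: b5 stop@b2
  join b8 pred b6: b6 stop@b0
  join b8 pred b7: b7→b2 stop@b0
  join b9 pred b6: b6 stop@b0
  join b9 pred b8: b8 stop@b0
  b0: DF=∅
  b1: DF={b6}
  b2: DF={b6,b8}
  b3: DF={b5}
  b4: DF={b5,b6,b7}
  b5: DF={b6,b7}
  b6: DF={b8,b9}
  b7: DF={b8}
  b8: DF={b9}
  b9: DF=∅

φ for f: defs {b2,b3,b5,b8}
  DF⁺ = {b5,b6,b7,b8,b9}

Answer: ["b5", "b6", "b7", "b8", "b9"]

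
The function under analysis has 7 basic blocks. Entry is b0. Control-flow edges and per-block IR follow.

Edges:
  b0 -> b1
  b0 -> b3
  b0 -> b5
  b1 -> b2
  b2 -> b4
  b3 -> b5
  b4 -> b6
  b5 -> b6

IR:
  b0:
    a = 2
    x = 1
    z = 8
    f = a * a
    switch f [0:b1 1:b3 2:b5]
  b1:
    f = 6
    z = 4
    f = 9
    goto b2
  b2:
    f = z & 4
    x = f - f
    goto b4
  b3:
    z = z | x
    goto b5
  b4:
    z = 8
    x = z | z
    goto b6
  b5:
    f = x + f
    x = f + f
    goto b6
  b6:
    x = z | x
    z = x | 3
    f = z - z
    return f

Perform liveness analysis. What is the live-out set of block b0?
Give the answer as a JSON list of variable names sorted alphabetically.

Answer: ["f", "x", "z"]

Analysis:
def/use:
  b0 def {a,f,x,z} use ∅
  b1 def {f,z} use ∅
  b2 def {f,x} use {z}
  b3 def {z} use {x,z}
  b4 def {x,z} use ∅
  b5 def {f,x} use {f,x}
  b6 def {f,x,z} use {x,z}

Live sets:
  live b0: ∅→{f,x,z}
  live b1: ∅→{z}
  live b2: {z}→∅
  live b3: {f,x,z}→{f,x,z}
  live b4: ∅→{x,z}
  live b5: {f,x,z}→{x,z}
  live b6: {x,z}→∅

live-out(b0) = ["f", "x", "z"]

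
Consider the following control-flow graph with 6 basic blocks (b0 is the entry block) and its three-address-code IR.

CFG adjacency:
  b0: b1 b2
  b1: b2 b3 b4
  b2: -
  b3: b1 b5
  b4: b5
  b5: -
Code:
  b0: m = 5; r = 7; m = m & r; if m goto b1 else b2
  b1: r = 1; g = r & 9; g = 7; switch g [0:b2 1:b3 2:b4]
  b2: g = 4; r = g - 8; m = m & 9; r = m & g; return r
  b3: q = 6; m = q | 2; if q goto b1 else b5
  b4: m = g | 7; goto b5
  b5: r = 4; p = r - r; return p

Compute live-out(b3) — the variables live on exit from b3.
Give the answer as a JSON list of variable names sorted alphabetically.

Per-block:
  b0: def={m,r} ue=∅
  b1: def={g,r} ue=∅
  b2: def={g,m,r} ue={m}
  b3: def={m,q} ue=∅
  b4: def={m} ue={g}
  b5: def={p,r} ue=∅

Backward fixpoint:
  b0 li=∅ lo={m}
  b1 li={m} lo={g,m}
  b2 li={m} lo=∅
  b3 li=∅ lo={m}
  b4 li={g} lo=∅
  b5 li=∅ lo=∅

live-out(b3) = ["m"]

Answer: ["m"]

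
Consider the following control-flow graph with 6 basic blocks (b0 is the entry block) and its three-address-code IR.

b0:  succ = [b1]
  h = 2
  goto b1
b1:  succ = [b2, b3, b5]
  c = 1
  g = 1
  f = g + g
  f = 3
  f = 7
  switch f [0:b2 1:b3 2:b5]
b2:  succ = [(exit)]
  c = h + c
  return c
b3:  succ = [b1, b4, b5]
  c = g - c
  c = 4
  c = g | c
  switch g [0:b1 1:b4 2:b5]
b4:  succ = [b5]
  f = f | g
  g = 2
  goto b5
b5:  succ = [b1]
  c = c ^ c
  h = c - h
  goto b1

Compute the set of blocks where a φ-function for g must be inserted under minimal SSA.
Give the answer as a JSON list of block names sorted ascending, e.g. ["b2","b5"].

Answer: ["b1", "b5"]

Analysis:
idom tree: b1←b0 b2←b1 b3←b1 b4←b3 b5←b1
Dom at joins:
  b1: preds {b0,b3,b5}: {b0} ∩ {b0,b1,b3} ∩ {b0,b1,b5} = {b0}; idom=b0
  b5: preds {b1,b3,b4}: {b0,b1} ∩ {b0,b1,b3} ∩ {b0,b1,b3,b4} = {b0,b1}; idom=b1

DF derivation:
  join b1 pred b0: · stop@b0
  join b1 pred b3: b3→b1 stop@b0
  join b1 pred b5: b5→b1 stop@b0
  join b5 pred b1: · stop@b1
  join b5 pred b3: b3 stop@b1
  join b5 pred b4: b4→b3 stop@b1
  b0 → ∅
  b1 → {b1}
  b2 → ∅
  b3 → {b1,b5}
  b4 → {b5}
  b5 → {b1}

φ for g: defs {b1,b4}
  DF⁺ = {b1,b5}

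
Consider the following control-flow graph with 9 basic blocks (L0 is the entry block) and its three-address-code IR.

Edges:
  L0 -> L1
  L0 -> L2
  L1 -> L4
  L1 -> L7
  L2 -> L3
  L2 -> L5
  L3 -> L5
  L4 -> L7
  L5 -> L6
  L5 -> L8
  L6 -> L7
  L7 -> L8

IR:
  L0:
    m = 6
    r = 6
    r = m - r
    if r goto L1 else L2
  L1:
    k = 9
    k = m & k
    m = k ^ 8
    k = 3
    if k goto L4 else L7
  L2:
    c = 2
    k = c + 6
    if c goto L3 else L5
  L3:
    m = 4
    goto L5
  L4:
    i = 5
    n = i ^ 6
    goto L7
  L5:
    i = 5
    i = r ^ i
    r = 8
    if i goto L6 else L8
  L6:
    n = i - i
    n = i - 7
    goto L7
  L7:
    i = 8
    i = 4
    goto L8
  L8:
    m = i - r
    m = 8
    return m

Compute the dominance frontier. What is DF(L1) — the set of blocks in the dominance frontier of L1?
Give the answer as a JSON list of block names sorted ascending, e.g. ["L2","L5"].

idom tree: L1←L0 L2←L0 L3←L2 L4←L1 L5←L2 L6←L5 L7←L0 L8←L0
Join-block Dom:
  L5: preds {L2,L3}: {L0,L2} ∩ {L0,L2,L3} = {L0,L2}; idom=L2
  L7: preds {L1,L4,L6}: {L0,L1} ∩ {L0,L1,L4} ∩ {L0,L2,L5,L6} = {L0}; idom=L0
  L8: preds {L5,L7}: {L0,L2,L5} ∩ {L0,L7} = {L0}; idom=L0

DF derivation:
  join L5 pred L2: · stop@L2
  join L5 pred L3: L3 stop@L2
  join L7 pred L1: L1 stop@L0
  join L7 pred L4: L4→L1 stop@L0
  join L7 pred L6: L6→L5→L2 stop@L0
  join L8 pred L5: L5→L2 stop@L0
  join L8 pred L7: L7 stop@L0
  L0 → ∅
  L1 → {L7}
  L2 → {L7,L8}
  L3 → {L5}
  L4 → {L7}
  L5 → {L7,L8}
  L6 → {L7}
  L7 → {L8}
  L8 → ∅

DF(L1) = ["L7"]

Answer: ["L7"]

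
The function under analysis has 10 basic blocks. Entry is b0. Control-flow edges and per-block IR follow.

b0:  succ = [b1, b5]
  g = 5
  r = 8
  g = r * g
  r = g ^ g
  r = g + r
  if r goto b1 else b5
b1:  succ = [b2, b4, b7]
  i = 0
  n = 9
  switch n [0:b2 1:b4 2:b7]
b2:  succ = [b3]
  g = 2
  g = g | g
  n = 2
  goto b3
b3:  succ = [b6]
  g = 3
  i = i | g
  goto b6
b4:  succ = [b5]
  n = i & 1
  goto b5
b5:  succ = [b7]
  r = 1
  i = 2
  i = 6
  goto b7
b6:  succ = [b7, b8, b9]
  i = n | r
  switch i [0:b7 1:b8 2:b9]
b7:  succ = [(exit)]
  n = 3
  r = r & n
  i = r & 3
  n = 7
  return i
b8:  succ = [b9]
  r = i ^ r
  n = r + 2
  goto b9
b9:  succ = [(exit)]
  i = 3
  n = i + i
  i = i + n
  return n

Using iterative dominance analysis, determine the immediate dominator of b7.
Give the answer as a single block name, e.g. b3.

Answer: b0

Derivation:
idom tree: b1←b0 b2←b1 b3←b2 b4←b1 b5←b0 b6←b3 b7←b0 b8←b6 b9←b6
Dom at joins:
  b5: preds {b0,b4}: {b0} ∩ {b0,b1,b4} = {b0}; idom=b0
  b7: preds {b1,b5,b6}: {b0,b1} ∩ {b0,b5} ∩ {b0,b1,b2,b3,b6} = {b0}; idom=b0
  b9: preds {b6,b8}: {b0,b1,b2,b3,b6} ∩ {b0,b1,b2,b3,b6,b8} = {b0,b1,b2,b3,b6}; idom=b6

idom(b7) = b0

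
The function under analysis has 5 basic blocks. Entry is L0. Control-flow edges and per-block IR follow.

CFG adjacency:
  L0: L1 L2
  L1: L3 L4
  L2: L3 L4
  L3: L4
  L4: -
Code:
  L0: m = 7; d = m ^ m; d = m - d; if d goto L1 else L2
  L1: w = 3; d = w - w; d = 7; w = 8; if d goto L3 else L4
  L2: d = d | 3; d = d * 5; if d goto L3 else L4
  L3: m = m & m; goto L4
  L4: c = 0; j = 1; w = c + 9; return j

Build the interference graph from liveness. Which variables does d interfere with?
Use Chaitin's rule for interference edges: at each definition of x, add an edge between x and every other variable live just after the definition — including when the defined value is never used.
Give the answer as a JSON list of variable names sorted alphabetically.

Answer: ["m", "w"]

Derivation:
Block summaries:
  L0: def={d,m} ue=∅
  L1: def={d,w} ue=∅
  L2: def={d} ue={d}
  L3: def={m} ue={m}
  L4: def={c,j,w} ue=∅

Liveness:
  live L0: ∅→{d,m}
  live L1: {m}→{m}
  live L2: {d,m}→{m}
  live L3: {m}→∅
  live L4: ∅→∅

Conflict graph:
  c↔{j}
  d↔{m,w}
  j↔{c,w}
  m↔{d,w}
  w↔{d,j,m}

N(d) = ["m", "w"]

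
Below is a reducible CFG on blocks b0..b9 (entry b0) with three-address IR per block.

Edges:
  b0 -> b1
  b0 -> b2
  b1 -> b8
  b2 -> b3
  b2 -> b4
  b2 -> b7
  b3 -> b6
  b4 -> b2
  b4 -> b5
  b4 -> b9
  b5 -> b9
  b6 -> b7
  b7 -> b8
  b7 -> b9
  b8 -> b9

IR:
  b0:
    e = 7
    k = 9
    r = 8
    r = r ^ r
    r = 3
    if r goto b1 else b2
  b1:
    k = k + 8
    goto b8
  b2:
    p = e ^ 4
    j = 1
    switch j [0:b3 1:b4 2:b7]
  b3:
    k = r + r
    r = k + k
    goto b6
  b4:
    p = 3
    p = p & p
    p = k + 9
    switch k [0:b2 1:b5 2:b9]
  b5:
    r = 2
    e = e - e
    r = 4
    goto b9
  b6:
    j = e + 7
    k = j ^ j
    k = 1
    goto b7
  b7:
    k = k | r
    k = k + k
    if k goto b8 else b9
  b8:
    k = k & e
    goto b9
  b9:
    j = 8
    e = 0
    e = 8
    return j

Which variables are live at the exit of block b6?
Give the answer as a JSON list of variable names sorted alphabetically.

Answer: ["e", "k", "r"]

Analysis:
Block summaries:
  b0: {e,k,r} / ∅
  b1: {k} / {k}
  b2: {j,p} / {e}
  b3: {k,r} / {r}
  b4: {p} / {k}
  b5: {e,r} / {e}
  b6: {j,k} / {e}
  b7: {k} / {k,r}
  b8: {k} / {e,k}
  b9: {e,j} / ∅

Live sets:
  live b0: ∅→{e,k,r}
  live b1: {e,k}→{e,k}
  live b2: {e,k,r}→{e,k,r}
  live b3: {e,r}→{e,r}
  live b4: {e,k,r}→{e,k,r}
  live b5: {e}→∅
  live b6: {e,r}→{e,k,r}
  live b7: {e,k,r}→{e,k}
  live b8: {e,k}→∅
  live b9: ∅→∅

live-out(b6) = ["e", "k", "r"]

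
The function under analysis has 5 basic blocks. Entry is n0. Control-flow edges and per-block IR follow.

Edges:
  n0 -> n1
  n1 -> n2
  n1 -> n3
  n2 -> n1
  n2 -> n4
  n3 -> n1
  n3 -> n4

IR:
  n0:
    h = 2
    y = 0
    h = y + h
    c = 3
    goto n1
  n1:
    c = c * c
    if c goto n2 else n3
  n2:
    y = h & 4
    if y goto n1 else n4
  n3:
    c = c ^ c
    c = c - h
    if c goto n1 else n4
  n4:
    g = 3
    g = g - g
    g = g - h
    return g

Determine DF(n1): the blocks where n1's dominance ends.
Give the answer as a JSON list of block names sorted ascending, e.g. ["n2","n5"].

Answer: ["n1"]

Analysis:
idom tree: n1←n0 n2←n1 n3←n1 n4←n1
Dom at joins:
  n1: preds {n0,n2,n3}: {n0} ∩ {n0,n1,n2} ∩ {n0,n1,n3} = {n0}; idom=n0
  n4: preds {n2,n3}: {n0,n1,n2} ∩ {n0,n1,n3} = {n0,n1}; idom=n1

DF walk-up:
  n1←n0: walk · to n0
  n1←n2: walk n2→n1 to n0
  n1←n3: walk n3→n1 to n0
  n4←n2: walk n2 to n1
  n4←n3: walk n3 to n1
  n0: DF=∅
  n1: DF={n1}
  n2: DF={n1,n4}
  n3: DF={n1,n4}
  n4: DF=∅

DF(n1) = ["n1"]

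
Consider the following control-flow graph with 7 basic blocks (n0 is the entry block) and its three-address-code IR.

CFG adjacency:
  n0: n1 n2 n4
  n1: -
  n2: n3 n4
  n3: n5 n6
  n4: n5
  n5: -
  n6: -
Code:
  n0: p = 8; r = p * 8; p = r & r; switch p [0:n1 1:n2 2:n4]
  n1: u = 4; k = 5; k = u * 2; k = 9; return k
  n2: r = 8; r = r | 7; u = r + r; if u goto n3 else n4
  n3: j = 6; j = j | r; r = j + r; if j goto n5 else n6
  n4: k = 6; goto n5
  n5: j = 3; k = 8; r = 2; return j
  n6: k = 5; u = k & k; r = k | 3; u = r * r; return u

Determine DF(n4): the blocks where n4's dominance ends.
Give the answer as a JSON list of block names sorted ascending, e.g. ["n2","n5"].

Answer: ["n5"]

Analysis:
idom tree: n1←n0 n2←n0 n3←n2 n4←n0 n5←n0 n6←n3
Dom at joins:
  n4: preds {n0,n2}: {n0} ∩ {n0,n2} = {n0}; idom=n0
  n5: preds {n3,n4}: {n0,n2,n3} ∩ {n0,n4} = {n0}; idom=n0

DF derivation:
  n4←n0: walk · to n0
  n4←n2: walk n2 to n0
  n5←n3: walk n3→n2 to n0
  n5←n4: walk n4 to n0
  n0: DF=∅
  n1: DF=∅
  n2: DF={n4,n5}
  n3: DF={n5}
  n4: DF={n5}
  n5: DF=∅
  n6: DF=∅

DF(n4) = ["n5"]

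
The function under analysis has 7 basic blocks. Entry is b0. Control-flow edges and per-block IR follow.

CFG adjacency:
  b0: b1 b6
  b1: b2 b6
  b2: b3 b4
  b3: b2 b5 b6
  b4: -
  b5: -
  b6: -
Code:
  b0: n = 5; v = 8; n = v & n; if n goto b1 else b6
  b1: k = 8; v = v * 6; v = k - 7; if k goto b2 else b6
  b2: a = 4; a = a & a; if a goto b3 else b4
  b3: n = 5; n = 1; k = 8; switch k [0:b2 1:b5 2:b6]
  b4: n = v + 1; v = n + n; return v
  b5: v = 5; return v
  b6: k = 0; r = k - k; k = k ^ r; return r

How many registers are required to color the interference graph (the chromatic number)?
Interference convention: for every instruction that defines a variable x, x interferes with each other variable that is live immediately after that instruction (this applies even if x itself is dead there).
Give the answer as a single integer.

def/use:
  b0 def {n,v} use ∅
  b1 def {k,v} use {v}
  b2 def {a} use ∅
  b3 def {k,n} use ∅
  b4 def {n,v} use {v}
  b5 def {v} use ∅
  b6 def {k,r} use ∅

Liveness:
  live b0: ∅→{v}
  live b1: {v}→{v}
  live b2: {v}→{v}
  live b3: {v}→{v}
  live b4: {v}→∅
  live b5: ∅→∅
  live b6: ∅→∅

Interfere edges:
  a: {v}
  k: {r,v}
  n: {v}
  r: {k}
  v: {a,k,n}

Colouring:
  {a,v} pairwise interfere (2-clique) ⇒ χ ≥ 2
  assign a→c1 k→c1 n→c1 r→c0 v→c0 — no edge inside a register ⇒ χ ≤ 2
  χ = 2

Answer: 2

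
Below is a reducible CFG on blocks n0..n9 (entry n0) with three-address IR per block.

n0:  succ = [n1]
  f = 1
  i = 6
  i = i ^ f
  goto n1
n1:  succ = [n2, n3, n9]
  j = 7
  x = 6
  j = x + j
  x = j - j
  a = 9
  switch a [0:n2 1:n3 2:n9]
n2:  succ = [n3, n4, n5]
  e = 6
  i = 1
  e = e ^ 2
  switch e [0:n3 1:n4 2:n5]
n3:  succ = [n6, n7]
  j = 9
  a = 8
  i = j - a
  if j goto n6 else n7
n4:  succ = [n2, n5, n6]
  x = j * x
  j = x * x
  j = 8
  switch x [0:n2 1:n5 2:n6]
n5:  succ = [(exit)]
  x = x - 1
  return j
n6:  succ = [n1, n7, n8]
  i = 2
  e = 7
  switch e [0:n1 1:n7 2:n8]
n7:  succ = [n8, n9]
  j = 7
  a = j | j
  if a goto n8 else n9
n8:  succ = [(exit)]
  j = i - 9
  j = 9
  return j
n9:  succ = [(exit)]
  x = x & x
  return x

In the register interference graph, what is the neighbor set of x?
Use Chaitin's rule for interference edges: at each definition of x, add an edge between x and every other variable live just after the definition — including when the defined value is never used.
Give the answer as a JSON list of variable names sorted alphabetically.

def/use:
  n0: {f,i} / ∅
  n1: {a,j,x} / ∅
  n2: {e,i} / ∅
  n3: {a,i,j} / ∅
  n4: {j,x} / {j,x}
  n5: {x} / {j,x}
  n6: {e,i} / ∅
  n7: {a,j} / ∅
  n8: {j} / {i}
  n9: {x} / {x}

Backward fixpoint:
  n0: in=∅ out=∅
  n1: in=∅ out={j,x}
  n2: in={j,x} out={j,x}
  n3: in={x} out={i,x}
  n4: in={j,x} out={j,x}
  n5: in={j,x} out=∅
  n6: in={x} out={i,x}
  n7: in={i,x} out={i,x}
  n8: in={i} out=∅
  n9: in={x} out=∅

Interference:
  a↔{i,j,x}
  e↔{i,j,x}
  f↔{i}
  i↔{a,e,f,j,x}
  j↔{a,e,i,x}
  x↔{a,e,i,j}

N(x) = ["a", "e", "i", "j"]

Answer: ["a", "e", "i", "j"]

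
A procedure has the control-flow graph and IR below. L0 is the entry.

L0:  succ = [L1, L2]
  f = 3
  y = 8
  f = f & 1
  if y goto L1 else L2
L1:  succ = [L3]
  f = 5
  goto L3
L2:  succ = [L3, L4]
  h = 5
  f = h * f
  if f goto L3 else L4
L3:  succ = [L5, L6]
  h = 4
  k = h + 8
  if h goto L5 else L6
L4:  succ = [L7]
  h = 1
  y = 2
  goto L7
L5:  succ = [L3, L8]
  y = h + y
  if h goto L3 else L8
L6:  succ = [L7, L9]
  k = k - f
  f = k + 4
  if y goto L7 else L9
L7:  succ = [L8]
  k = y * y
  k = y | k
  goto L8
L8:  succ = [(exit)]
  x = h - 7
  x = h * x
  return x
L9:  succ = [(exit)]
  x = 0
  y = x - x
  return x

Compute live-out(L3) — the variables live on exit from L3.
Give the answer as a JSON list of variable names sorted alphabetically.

Answer: ["f", "h", "k", "y"]

Working:
Per-block:
  L0: {f,y} / ∅
  L1: {f} / ∅
  L2: {f,h} / {f}
  L3: {h,k} / ∅
  L4: {h,y} / ∅
  L5: {y} / {h,y}
  L6: {f,k} / {f,k,y}
  L7: {k} / {y}
  L8: {x} / {h}
  L9: {x,y} / ∅

Liveness:
  L0: in=∅ out={f,y}
  L1: in={y} out={f,y}
  L2: in={f,y} out={f,y}
  L3: in={f,y} out={f,h,k,y}
  L4: in=∅ out={h,y}
  L5: in={f,h,y} out={f,h,y}
  L6: in={f,h,k,y} out={h,y}
  L7: in={h,y} out={h}
  L8: in={h} out=∅
  L9: in=∅ out=∅

live-out(L3) = ["f", "h", "k", "y"]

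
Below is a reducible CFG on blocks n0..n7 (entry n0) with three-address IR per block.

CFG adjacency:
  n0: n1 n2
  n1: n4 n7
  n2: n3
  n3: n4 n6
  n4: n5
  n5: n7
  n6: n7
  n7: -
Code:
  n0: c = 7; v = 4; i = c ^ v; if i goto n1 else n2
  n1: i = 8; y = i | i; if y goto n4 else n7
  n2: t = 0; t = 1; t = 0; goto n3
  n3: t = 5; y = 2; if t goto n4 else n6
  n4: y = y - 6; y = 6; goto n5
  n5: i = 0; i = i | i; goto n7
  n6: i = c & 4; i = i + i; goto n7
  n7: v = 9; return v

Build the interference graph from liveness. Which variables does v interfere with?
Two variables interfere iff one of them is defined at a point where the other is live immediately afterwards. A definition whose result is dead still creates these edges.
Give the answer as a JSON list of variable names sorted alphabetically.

Answer: ["c"]

Derivation:
def/use:
  n0: {c,i,v} / ∅
  n1: {i,y} / ∅
  n2: {t} / ∅
  n3: {t,y} / ∅
  n4: {y} / {y}
  n5: {i} / ∅
  n6: {i} / {c}
  n7: {v} / ∅

Liveness:
  live n0: ∅→{c}
  live n1: ∅→{y}
  live n2: {c}→{c}
  live n3: {c}→{c,y}
  live n4: {y}→∅
  live n5: ∅→∅
  live n6: {c}→∅
  live n7: ∅→∅

Interfere edges:
  c: {i,t,v,y}
  i: {c}
  t: {c,y}
  v: {c}
  y: {c,t}

N(v) = ["c"]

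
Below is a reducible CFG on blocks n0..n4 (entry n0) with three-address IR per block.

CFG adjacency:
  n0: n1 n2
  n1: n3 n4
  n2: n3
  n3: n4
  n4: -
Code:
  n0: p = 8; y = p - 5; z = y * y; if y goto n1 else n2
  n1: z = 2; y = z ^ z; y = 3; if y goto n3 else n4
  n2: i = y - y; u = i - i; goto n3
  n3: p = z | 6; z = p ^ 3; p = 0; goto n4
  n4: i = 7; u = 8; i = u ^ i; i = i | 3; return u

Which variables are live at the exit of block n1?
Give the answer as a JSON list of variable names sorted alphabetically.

Answer: ["z"]

Analysis:
Block summaries:
  n0 def {p,y,z} use ∅
  n1 def {y,z} use ∅
  n2 def {i,u} use {y}
  n3 def {p,z} use {z}
  n4 def {i,u} use ∅

Live sets:
  n0: in=∅ out={y,z}
  n1: in=∅ out={z}
  n2: in={y,z} out={z}
  n3: in={z} out=∅
  n4: in=∅ out=∅

live-out(n1) = ["z"]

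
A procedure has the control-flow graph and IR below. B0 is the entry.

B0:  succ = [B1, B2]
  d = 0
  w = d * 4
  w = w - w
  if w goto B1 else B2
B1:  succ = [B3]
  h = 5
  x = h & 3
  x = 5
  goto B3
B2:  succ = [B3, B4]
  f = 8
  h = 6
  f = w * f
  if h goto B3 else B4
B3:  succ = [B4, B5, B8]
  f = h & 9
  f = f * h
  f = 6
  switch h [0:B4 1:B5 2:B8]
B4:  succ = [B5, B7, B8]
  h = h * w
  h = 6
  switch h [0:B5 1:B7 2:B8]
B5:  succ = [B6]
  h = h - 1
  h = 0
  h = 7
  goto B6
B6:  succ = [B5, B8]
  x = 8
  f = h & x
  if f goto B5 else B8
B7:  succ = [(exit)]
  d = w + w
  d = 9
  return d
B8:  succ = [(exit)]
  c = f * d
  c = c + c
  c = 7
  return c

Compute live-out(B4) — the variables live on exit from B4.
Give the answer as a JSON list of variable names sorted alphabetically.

Block summaries:
  B0: def={d,w} ue=∅
  B1: def={h,x} ue=∅
  B2: def={f,h} ue={w}
  B3: def={f} ue={h}
  B4: def={h} ue={h,w}
  B5: def={h} ue={h}
  B6: def={f,x} ue={h}
  B7: def={d} ue={w}
  B8: def={c} ue={d,f}

Liveness:
  B0: in=∅ out={d,w}
  B1: in={d,w} out={d,h,w}
  B2: in={d,w} out={d,f,h,w}
  B3: in={d,h,w} out={d,f,h,w}
  B4: in={d,f,h,w} out={d,f,h,w}
  B5: in={d,h} out={d,h}
  B6: in={d,h} out={d,f,h}
  B7: in={w} out=∅
  B8: in={d,f} out=∅

live-out(B4) = ["d", "f", "h", "w"]

Answer: ["d", "f", "h", "w"]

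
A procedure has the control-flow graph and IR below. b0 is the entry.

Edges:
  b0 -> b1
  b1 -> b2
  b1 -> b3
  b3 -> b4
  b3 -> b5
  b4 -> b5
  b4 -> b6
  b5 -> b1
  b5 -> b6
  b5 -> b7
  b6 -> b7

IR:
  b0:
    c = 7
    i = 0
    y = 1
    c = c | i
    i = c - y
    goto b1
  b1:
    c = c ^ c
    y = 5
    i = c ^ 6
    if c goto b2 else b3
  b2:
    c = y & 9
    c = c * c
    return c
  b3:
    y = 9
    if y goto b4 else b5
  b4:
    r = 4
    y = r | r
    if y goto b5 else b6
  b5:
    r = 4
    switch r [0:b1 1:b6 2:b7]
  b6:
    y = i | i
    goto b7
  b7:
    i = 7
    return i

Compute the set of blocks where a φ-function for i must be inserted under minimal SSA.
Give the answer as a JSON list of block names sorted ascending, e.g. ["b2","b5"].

idom tree: b1←b0 b2←b1 b3←b1 b4←b3 b5←b3 b6←b3 b7←b3
Dom at joins:
  b1: preds {b0,b5}: {b0} ∩ {b0,b1,b3,b5} = {b0}; idom=b0
  b5: preds {b3,b4}: {b0,b1,b3} ∩ {b0,b1,b3,b4} = {b0,b1,b3}; idom=b3
  b6: preds {b4,b5}: {b0,b1,b3,b4} ∩ {b0,b1,b3,b5} = {b0,b1,b3}; idom=b3
  b7: preds {b5,b6}: {b0,b1,b3,b5} ∩ {b0,b1,b3,b6} = {b0,b1,b3}; idom=b3

DF derivation:
  join b1 pred b0: · stop@b0
  join b1 pred b5: b5→b3→b1 stop@b0
  join b5 pred b3: · stop@b3
  join b5 pred b4: b4 stop@b3
  join b6 pred b4: b4 stop@b3
  join b6 pred b5: b5 stop@b3
  join b7 pred b5: b5 stop@b3
  join b7 pred b6: b6 stop@b3
  DF(b0)=∅
  DF(b1)={b1}
  DF(b2)=∅
  DF(b3)={b1}
  DF(b4)={b5,b6}
  DF(b5)={b1,b6,b7}
  DF(b6)={b7}
  DF(b7)=∅

φ for i: defs {b0,b1,b7}
  DF⁺ = {b1}

Answer: ["b1"]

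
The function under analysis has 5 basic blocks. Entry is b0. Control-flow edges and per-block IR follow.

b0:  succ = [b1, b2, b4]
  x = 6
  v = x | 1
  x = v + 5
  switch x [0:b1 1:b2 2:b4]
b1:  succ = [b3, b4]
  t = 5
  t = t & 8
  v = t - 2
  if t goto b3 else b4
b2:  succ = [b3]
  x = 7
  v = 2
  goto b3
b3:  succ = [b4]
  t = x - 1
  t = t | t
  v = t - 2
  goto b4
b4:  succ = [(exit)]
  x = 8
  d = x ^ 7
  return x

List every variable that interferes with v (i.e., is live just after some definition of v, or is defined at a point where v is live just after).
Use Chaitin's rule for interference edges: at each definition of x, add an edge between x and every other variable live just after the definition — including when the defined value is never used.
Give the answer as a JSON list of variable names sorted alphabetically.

Answer: ["t", "x"]

Working:
Block summaries:
  b0: def={v,x} ue=∅
  b1: def={t,v} ue=∅
  b2: def={v,x} ue=∅
  b3: def={t,v} ue={x}
  b4: def={d,x} ue=∅

Live sets:
  live b0: ∅→{x}
  live b1: {x}→{x}
  live b2: ∅→{x}
  live b3: {x}→∅
  live b4: ∅→∅

Conflict graph:
  d — {x}
  t — {v,x}
  v — {t,x}
  x — {d,t,v}

N(v) = ["t", "x"]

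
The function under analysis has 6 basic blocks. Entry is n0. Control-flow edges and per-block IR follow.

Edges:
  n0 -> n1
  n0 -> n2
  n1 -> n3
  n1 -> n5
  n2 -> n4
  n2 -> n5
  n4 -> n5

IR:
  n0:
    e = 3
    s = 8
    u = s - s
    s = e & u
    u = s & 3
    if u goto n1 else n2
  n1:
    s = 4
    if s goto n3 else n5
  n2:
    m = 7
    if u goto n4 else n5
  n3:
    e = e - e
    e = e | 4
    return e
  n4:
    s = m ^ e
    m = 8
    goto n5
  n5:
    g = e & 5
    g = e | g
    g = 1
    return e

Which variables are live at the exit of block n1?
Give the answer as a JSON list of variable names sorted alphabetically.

Answer: ["e"]

Analysis:
Block summaries:
  n0 def {e,s,u} use ∅
  n1 def {s} use ∅
  n2 def {m} use {u}
  n3 def {e} use {e}
  n4 def {m,s} use {e,m}
  n5 def {g} use {e}

Backward fixpoint:
  live n0: ∅→{e,u}
  live n1: {e}→{e}
  live n2: {e,u}→{e,m}
  live n3: {e}→∅
  live n4: {e,m}→{e}
  live n5: {e}→∅

live-out(n1) = ["e"]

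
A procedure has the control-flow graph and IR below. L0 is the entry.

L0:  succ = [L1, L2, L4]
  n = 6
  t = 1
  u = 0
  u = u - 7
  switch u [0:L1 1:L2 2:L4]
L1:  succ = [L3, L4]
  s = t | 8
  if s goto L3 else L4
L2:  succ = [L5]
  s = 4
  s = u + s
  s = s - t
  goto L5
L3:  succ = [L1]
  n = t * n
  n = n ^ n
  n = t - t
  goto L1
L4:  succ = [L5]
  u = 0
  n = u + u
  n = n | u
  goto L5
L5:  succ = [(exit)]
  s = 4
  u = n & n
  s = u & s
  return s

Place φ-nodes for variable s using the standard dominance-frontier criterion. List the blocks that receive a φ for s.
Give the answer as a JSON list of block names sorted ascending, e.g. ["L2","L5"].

Answer: ["L1", "L4", "L5"]

Derivation:
idom tree: L1←L0 L2←L0 L3←L1 L4←L0 L5←L0
Dom at joins:
  L1: preds {L0,L3}: {L0} ∩ {L0,L1,L3} = {L0}; idom=L0
  L4: preds {L0,L1}: {L0} ∩ {L0,L1} = {L0}; idom=L0
  L5: preds {L2,L4}: {L0,L2} ∩ {L0,L4} = {L0}; idom=L0

Frontier:
  L1←L0: walk · to L0
  L1←L3: walk L3→L1 to L0
  L4←L0: walk · to L0
  L4←L1: walk L1 to L0
  L5←L2: walk L2 to L0
  L5←L4: walk L4 to L0
  L0: DF=∅
  L1: DF={L1,L4}
  L2: DF={L5}
  L3: DF={L1}
  L4: DF={L5}
  L5: DF=∅

φ for s: defs {L1,L2,L5}
  DF⁺ = {L1,L4,L5}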